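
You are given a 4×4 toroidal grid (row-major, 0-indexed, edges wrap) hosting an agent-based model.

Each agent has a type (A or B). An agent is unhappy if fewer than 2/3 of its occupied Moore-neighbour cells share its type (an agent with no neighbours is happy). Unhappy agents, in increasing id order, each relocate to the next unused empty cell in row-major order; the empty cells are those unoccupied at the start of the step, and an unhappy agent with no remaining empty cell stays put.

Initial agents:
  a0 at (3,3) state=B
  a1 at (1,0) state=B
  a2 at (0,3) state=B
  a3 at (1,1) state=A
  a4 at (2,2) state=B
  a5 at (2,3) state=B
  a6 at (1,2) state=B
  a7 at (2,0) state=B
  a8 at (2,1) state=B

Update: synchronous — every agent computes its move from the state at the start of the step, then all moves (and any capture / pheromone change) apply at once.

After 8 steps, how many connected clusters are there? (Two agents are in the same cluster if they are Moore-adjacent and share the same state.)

t=1: a0@(3,3):B a1@(1,0):B a2@(0,3):B a3@(0,0):A a4@(2,2):B a5@(2,3):B a6@(1,2):B a7@(2,0):B a8@(2,1):B
t=2: a0@(3,3):B a1@(1,0):B a2@(0,3):B a3@(0,1):A a4@(2,2):B a5@(2,3):B a6@(1,2):B a7@(2,0):B a8@(2,1):B
t=3: a0@(3,3):B a1@(1,0):B a2@(0,3):B a3@(0,0):A a4@(2,2):B a5@(2,3):B a6@(1,2):B a7@(2,0):B a8@(2,1):B
t=4: a0@(3,3):B a1@(1,0):B a2@(0,3):B a3@(0,1):A a4@(2,2):B a5@(2,3):B a6@(1,2):B a7@(2,0):B a8@(2,1):B
t=5: a0@(3,3):B a1@(1,0):B a2@(0,3):B a3@(0,0):A a4@(2,2):B a5@(2,3):B a6@(1,2):B a7@(2,0):B a8@(2,1):B
t=6: a0@(3,3):B a1@(1,0):B a2@(0,3):B a3@(0,1):A a4@(2,2):B a5@(2,3):B a6@(1,2):B a7@(2,0):B a8@(2,1):B
t=7: a0@(3,3):B a1@(1,0):B a2@(0,3):B a3@(0,0):A a4@(2,2):B a5@(2,3):B a6@(1,2):B a7@(2,0):B a8@(2,1):B
t=8: a0@(3,3):B a1@(1,0):B a2@(0,3):B a3@(0,1):A a4@(2,2):B a5@(2,3):B a6@(1,2):B a7@(2,0):B a8@(2,1):B

2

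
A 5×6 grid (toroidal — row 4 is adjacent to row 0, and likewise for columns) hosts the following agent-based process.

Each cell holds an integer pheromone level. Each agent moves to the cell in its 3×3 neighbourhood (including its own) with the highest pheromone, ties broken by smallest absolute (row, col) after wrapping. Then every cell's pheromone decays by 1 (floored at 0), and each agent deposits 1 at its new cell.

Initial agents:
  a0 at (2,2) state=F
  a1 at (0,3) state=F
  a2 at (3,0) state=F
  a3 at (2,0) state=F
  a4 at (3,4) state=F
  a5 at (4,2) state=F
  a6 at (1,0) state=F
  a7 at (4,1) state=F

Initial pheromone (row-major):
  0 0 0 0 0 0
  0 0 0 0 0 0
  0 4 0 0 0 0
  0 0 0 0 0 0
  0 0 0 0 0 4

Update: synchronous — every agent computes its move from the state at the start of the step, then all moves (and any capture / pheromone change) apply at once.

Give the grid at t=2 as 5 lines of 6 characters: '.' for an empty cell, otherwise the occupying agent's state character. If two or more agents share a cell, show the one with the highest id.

FF....
......
.F....
......
.....F

t=1: a0@(2,1) a1@(0,2) a2@(2,1) a3@(2,1) a4@(4,5) a5@(0,1) a6@(2,1) a7@(0,0) | pheromone: 1 1 1 0 0 0 / 0 0 0 0 0 0 / 0 7 0 0 0 0 / 0 0 0 0 0 0 / 0 0 0 0 0 4
t=2: a0@(2,1) a1@(0,1) a2@(2,1) a3@(2,1) a4@(4,5) a5@(0,0) a6@(2,1) a7@(4,5) | pheromone: 1 1 0 0 0 0 / 0 0 0 0 0 0 / 0 10 0 0 0 0 / 0 0 0 0 0 0 / 0 0 0 0 0 5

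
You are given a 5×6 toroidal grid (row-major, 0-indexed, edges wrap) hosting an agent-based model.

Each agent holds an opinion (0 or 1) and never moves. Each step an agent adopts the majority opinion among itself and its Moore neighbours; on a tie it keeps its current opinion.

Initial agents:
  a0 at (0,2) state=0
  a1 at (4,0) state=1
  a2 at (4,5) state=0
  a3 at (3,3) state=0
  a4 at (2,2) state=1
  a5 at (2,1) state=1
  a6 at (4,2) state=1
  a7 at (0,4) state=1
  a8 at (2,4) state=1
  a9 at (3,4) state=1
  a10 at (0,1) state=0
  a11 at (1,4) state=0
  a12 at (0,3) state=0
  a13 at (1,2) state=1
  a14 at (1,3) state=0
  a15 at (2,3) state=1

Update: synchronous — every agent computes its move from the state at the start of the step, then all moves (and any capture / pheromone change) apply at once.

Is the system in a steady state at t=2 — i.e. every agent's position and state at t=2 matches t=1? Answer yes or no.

t=1: a0@(0,2):0 a1@(4,0):0 a2@(4,5):1 a3@(3,3):1 a4@(2,2):1 a5@(2,1):1 a6@(4,2):0 a7@(0,4):0 a8@(2,4):1 a9@(3,4):1 a10@(0,1):1 a11@(1,4):0 a12@(0,3):0 a13@(1,2):1 a14@(1,3):1 a15@(2,3):1
t=2: a0@(0,2):0 a1@(4,0):1 a2@(4,5):1 a3@(3,3):1 a4@(2,2):1 a5@(2,1):1 a6@(4,2):0 a7@(0,4):0 a8@(2,4):1 a9@(3,4):1 a10@(0,1):0 a11@(1,4):0 a12@(0,3):0 a13@(1,2):1 a14@(1,3):1 a15@(2,3):1

no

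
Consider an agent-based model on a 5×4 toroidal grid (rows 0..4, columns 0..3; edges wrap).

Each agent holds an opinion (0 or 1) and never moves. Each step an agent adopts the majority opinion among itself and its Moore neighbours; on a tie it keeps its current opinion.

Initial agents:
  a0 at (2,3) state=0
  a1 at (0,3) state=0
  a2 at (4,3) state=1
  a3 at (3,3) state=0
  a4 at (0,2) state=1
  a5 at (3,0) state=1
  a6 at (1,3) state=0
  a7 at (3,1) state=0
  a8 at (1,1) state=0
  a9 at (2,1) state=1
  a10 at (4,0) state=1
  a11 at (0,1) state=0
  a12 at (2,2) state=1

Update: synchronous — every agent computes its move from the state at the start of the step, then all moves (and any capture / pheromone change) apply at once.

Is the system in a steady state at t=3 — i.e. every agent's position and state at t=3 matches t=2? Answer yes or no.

no

t=1: a0@(2,3):0 a1@(0,3):1 a2@(4,3):1 a3@(3,3):1 a4@(0,2):0 a5@(3,0):1 a6@(1,3):0 a7@(3,1):1 a8@(1,1):1 a9@(2,1):1 a10@(4,0):0 a11@(0,1):0 a12@(2,2):0
t=2: a0@(2,3):0 a1@(0,3):0 a2@(4,3):1 a3@(3,3):1 a4@(0,2):0 a5@(3,0):1 a6@(1,3):0 a7@(3,1):1 a8@(1,1):0 a9@(2,1):1 a10@(4,0):1 a11@(0,1):0 a12@(2,2):1
t=3: a0@(2,3):1 a1@(0,3):0 a2@(4,3):1 a3@(3,3):1 a4@(0,2):0 a5@(3,0):1 a6@(1,3):0 a7@(3,1):1 a8@(1,1):0 a9@(2,1):1 a10@(4,0):1 a11@(0,1):0 a12@(2,2):1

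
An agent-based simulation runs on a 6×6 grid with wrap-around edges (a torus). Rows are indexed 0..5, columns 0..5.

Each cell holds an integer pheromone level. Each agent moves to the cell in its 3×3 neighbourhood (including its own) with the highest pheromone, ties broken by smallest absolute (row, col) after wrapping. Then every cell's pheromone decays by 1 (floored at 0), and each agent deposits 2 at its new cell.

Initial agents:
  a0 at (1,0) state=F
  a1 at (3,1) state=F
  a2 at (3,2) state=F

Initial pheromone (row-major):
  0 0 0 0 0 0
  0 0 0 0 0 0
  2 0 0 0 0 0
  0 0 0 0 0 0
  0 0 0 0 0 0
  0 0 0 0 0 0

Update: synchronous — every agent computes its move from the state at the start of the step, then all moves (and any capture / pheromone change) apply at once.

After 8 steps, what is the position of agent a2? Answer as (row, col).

(2, 0)

t=1: a0@(2,0) a1@(2,0) a2@(2,1) | pheromone: 0 0 0 0 0 0 / 0 0 0 0 0 0 / 5 2 0 0 0 0 / 0 0 0 0 0 0 / 0 0 0 0 0 0 / 0 0 0 0 0 0
t=2: a0@(2,0) a1@(2,0) a2@(2,0) | pheromone: 0 0 0 0 0 0 / 0 0 0 0 0 0 / 10 1 0 0 0 0 / 0 0 0 0 0 0 / 0 0 0 0 0 0 / 0 0 0 0 0 0
t=3: a0@(2,0) a1@(2,0) a2@(2,0) | pheromone: 0 0 0 0 0 0 / 0 0 0 0 0 0 / 15 0 0 0 0 0 / 0 0 0 0 0 0 / 0 0 0 0 0 0 / 0 0 0 0 0 0
t=4: a0@(2,0) a1@(2,0) a2@(2,0) | pheromone: 0 0 0 0 0 0 / 0 0 0 0 0 0 / 20 0 0 0 0 0 / 0 0 0 0 0 0 / 0 0 0 0 0 0 / 0 0 0 0 0 0
t=5: a0@(2,0) a1@(2,0) a2@(2,0) | pheromone: 0 0 0 0 0 0 / 0 0 0 0 0 0 / 25 0 0 0 0 0 / 0 0 0 0 0 0 / 0 0 0 0 0 0 / 0 0 0 0 0 0
t=6: a0@(2,0) a1@(2,0) a2@(2,0) | pheromone: 0 0 0 0 0 0 / 0 0 0 0 0 0 / 30 0 0 0 0 0 / 0 0 0 0 0 0 / 0 0 0 0 0 0 / 0 0 0 0 0 0
t=7: a0@(2,0) a1@(2,0) a2@(2,0) | pheromone: 0 0 0 0 0 0 / 0 0 0 0 0 0 / 35 0 0 0 0 0 / 0 0 0 0 0 0 / 0 0 0 0 0 0 / 0 0 0 0 0 0
t=8: a0@(2,0) a1@(2,0) a2@(2,0) | pheromone: 0 0 0 0 0 0 / 0 0 0 0 0 0 / 40 0 0 0 0 0 / 0 0 0 0 0 0 / 0 0 0 0 0 0 / 0 0 0 0 0 0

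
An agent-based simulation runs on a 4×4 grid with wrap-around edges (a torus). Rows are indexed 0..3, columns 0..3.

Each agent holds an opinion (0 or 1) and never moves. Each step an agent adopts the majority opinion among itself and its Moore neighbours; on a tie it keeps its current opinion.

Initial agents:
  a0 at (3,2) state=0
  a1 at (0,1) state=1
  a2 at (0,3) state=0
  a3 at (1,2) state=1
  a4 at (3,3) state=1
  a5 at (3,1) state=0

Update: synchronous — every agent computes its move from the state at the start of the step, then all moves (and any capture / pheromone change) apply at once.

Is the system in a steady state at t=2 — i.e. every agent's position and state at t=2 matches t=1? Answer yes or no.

yes

t=1: a0@(3,2):0 a1@(0,1):1 a2@(0,3):0 a3@(1,2):1 a4@(3,3):0 a5@(3,1):0
t=2: (unchanged — steady state)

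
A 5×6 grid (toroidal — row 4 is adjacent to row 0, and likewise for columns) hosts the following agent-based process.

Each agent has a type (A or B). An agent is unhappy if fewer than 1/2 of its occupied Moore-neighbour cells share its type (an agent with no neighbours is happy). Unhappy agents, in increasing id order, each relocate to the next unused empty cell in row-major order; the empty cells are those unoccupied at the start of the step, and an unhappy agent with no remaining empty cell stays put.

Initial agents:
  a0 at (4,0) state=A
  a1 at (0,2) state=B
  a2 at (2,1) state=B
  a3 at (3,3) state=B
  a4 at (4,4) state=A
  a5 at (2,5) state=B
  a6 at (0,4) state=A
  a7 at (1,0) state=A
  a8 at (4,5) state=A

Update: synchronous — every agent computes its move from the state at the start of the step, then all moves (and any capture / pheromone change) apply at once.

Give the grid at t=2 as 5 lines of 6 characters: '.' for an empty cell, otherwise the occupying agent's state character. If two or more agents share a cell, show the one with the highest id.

.BB.AA
BB....
......
......
A...AA

t=1: a0@(4,0):A a1@(0,2):B a2@(0,0):B a3@(0,1):B a4@(4,4):A a5@(0,3):B a6@(0,4):A a7@(0,5):A a8@(4,5):A
t=2: a0@(4,0):A a1@(0,2):B a2@(1,0):B a3@(0,1):B a4@(4,4):A a5@(1,1):B a6@(0,4):A a7@(0,5):A a8@(4,5):A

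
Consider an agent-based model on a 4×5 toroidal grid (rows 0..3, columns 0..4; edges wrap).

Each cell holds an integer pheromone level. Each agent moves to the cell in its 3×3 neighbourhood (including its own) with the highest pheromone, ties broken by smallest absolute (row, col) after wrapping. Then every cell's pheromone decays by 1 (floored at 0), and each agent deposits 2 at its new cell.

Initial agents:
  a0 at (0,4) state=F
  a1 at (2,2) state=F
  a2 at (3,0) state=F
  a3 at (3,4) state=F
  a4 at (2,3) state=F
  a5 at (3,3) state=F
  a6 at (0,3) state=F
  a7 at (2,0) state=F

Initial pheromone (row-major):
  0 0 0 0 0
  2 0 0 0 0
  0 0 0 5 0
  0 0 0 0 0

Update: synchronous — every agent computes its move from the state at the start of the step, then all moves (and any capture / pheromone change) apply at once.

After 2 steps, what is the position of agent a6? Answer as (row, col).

(0, 2)

t=1: a0@(1,0) a1@(2,3) a2@(0,0) a3@(2,3) a4@(2,3) a5@(2,3) a6@(0,2) a7@(1,0) | pheromone: 2 0 2 0 0 / 5 0 0 0 0 / 0 0 0 12 0 / 0 0 0 0 0
t=2: a0@(1,0) a1@(2,3) a2@(1,0) a3@(2,3) a4@(2,3) a5@(2,3) a6@(0,2) a7@(1,0) | pheromone: 1 0 3 0 0 / 10 0 0 0 0 / 0 0 0 19 0 / 0 0 0 0 0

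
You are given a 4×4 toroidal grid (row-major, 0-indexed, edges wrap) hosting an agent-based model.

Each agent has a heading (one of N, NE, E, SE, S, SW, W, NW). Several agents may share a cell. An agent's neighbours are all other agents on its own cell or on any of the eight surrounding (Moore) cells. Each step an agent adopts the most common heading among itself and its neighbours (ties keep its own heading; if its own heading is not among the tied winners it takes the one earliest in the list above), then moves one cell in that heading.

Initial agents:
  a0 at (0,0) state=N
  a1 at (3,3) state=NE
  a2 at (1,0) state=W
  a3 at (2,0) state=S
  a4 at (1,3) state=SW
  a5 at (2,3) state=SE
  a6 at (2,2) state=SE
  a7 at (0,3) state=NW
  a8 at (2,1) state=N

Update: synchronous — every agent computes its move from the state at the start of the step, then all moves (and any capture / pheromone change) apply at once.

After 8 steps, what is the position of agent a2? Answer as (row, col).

(1, 2)

t=1: a0@(3,0):N a1@(0,0):SE a2@(0,0):N a3@(3,0):S a4@(2,0):SE a5@(3,0):SE a6@(3,3):SE a7@(3,2):NW a8@(1,1):N
t=2: a0@(0,1):SE a1@(1,1):SE a2@(3,0):N a3@(0,1):SE a4@(3,1):SE a5@(0,1):SE a6@(0,0):SE a7@(2,1):NW a8@(0,1):N
t=3: a0@(1,2):SE a1@(2,2):SE a2@(0,1):SE a3@(1,2):SE a4@(0,2):SE a5@(1,2):SE a6@(1,1):SE a7@(3,2):SE a8@(1,2):SE
t=4: a0@(2,3):SE a1@(3,3):SE a2@(1,2):SE a3@(2,3):SE a4@(1,3):SE a5@(2,3):SE a6@(2,2):SE a7@(0,3):SE a8@(2,3):SE
t=5: a0@(3,0):SE a1@(0,0):SE a2@(2,3):SE a3@(3,0):SE a4@(2,0):SE a5@(3,0):SE a6@(3,3):SE a7@(1,0):SE a8@(3,0):SE
t=6: a0@(0,1):SE a1@(1,1):SE a2@(3,0):SE a3@(0,1):SE a4@(3,1):SE a5@(0,1):SE a6@(0,0):SE a7@(2,1):SE a8@(0,1):SE
t=7: a0@(1,2):SE a1@(2,2):SE a2@(0,1):SE a3@(1,2):SE a4@(0,2):SE a5@(1,2):SE a6@(1,1):SE a7@(3,2):SE a8@(1,2):SE
t=8: a0@(2,3):SE a1@(3,3):SE a2@(1,2):SE a3@(2,3):SE a4@(1,3):SE a5@(2,3):SE a6@(2,2):SE a7@(0,3):SE a8@(2,3):SE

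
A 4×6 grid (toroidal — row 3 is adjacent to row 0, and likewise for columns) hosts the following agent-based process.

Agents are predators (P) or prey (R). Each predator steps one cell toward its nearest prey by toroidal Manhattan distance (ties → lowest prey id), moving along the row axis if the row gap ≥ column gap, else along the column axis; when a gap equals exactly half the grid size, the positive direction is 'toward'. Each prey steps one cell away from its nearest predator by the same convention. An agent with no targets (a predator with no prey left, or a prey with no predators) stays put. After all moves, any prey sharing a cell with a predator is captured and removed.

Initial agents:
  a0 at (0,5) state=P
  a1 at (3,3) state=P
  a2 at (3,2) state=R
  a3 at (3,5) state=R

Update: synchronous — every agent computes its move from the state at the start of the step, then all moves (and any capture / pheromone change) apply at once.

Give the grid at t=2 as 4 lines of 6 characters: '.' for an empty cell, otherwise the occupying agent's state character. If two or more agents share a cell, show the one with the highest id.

t=1: a0@(3,5):P a1@(3,2):P a2@(3,1):R a3@(2,5):R
t=2: a0@(2,5):P a1@(3,1):P a2@(3,0):R a3@(1,5):R

......
.....R
.....P
RP....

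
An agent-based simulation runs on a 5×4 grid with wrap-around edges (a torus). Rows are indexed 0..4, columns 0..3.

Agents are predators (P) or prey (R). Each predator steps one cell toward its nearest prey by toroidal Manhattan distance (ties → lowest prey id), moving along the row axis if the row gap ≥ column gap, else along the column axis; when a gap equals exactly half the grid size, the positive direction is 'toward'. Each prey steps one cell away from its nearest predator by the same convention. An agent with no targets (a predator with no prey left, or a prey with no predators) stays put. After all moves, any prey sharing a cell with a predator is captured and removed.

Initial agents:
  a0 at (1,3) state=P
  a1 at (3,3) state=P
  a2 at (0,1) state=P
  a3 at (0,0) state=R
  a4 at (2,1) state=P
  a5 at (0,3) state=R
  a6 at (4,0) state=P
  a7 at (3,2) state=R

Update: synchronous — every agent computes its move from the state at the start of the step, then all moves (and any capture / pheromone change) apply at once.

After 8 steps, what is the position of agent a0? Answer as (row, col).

(3, 3)

t=1: a0@(0,3):P a1@(3,2):P a2@(0,0):P a4@(3,1):P a5@(4,3):R a6@(0,0):P
t=2: a0@(4,3):P a1@(4,2):P a2@(4,0):P a4@(3,2):P a5@(3,3):R a6@(4,0):P
t=3: a0@(3,3):P a1@(3,2):P a2@(3,0):P a4@(3,3):P a5@(2,3):R a6@(3,0):P
t=4: a0@(2,3):P a1@(2,2):P a2@(2,0):P a4@(2,3):P a5@(1,3):R a6@(2,0):P
t=5: a0@(1,3):P a1@(1,2):P a2@(1,0):P a4@(1,3):P a5@(0,3):R a6@(1,0):P
t=6: a0@(0,3):P a1@(0,2):P a2@(0,0):P a4@(0,3):P a5@(4,3):R a6@(0,0):P
t=7: a0@(4,3):P a1@(4,2):P a2@(4,0):P a4@(4,3):P a5@(3,3):R a6@(4,0):P
t=8: a0@(3,3):P a1@(3,2):P a2@(3,0):P a4@(3,3):P a5@(2,3):R a6@(3,0):P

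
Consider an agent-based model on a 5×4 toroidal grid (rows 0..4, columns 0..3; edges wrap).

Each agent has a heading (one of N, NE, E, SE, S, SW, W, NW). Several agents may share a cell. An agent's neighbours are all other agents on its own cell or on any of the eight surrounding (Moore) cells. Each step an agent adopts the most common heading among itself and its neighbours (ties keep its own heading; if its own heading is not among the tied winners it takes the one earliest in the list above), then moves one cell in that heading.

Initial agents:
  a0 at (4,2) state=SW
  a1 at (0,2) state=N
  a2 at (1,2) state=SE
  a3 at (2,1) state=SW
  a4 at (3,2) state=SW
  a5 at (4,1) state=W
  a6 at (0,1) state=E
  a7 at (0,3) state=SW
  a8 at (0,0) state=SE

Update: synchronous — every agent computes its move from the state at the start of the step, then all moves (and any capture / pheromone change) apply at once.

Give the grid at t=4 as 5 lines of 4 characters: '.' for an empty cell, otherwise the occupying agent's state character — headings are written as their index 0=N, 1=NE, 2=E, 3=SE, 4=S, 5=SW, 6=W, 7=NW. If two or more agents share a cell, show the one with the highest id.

t=1: a0@(0,1):SW a1@(1,1):SW a2@(2,1):SW a3@(3,0):SW a4@(4,1):SW a5@(0,0):SW a6@(1,2):SE a7@(1,2):SW a8@(1,1):SE
t=2: a0@(1,0):SW a1@(2,0):SW a2@(3,0):SW a3@(4,3):SW a4@(0,0):SW a5@(1,3):SW a6@(2,1):SW a7@(2,1):SW a8@(2,0):SW
t=3: a0@(2,3):SW a1@(3,3):SW a2@(4,3):SW a3@(0,2):SW a4@(1,3):SW a5@(2,2):SW a6@(3,0):SW a7@(3,0):SW a8@(3,3):SW
t=4: a0@(3,2):SW a1@(4,2):SW a2@(0,2):SW a3@(1,1):SW a4@(2,2):SW a5@(3,1):SW a6@(4,3):SW a7@(4,3):SW a8@(4,2):SW

..5.
.5..
..5.
.55.
..55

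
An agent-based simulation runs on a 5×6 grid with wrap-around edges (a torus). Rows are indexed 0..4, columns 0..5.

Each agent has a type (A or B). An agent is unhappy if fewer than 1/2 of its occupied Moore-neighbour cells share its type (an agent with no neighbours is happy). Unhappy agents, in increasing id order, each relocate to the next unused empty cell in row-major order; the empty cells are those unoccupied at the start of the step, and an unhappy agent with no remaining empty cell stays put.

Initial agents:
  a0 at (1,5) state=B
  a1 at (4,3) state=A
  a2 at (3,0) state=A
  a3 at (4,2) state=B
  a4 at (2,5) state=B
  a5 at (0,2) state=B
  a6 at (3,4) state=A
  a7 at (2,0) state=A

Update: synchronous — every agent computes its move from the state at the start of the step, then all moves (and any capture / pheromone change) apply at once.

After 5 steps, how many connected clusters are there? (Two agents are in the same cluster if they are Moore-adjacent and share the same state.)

t=1: a0@(1,5):B a1@(0,0):A a2@(3,0):A a3@(4,2):B a4@(0,1):B a5@(0,2):B a6@(3,4):A a7@(0,3):A
t=2: a0@(0,4):B a1@(0,5):A a2@(3,0):A a3@(4,2):B a4@(0,1):B a5@(0,2):B a6@(3,4):A a7@(1,0):A
t=3: a0@(0,0):B a1@(0,5):A a2@(3,0):A a3@(4,2):B a4@(0,1):B a5@(0,2):B a6@(3,4):A a7@(1,0):A
t=4: a0@(0,3):B a1@(0,5):A a2@(3,0):A a3@(4,2):B a4@(0,1):B a5@(0,2):B a6@(3,4):A a7@(0,4):A
t=5: (unchanged — steady state)

4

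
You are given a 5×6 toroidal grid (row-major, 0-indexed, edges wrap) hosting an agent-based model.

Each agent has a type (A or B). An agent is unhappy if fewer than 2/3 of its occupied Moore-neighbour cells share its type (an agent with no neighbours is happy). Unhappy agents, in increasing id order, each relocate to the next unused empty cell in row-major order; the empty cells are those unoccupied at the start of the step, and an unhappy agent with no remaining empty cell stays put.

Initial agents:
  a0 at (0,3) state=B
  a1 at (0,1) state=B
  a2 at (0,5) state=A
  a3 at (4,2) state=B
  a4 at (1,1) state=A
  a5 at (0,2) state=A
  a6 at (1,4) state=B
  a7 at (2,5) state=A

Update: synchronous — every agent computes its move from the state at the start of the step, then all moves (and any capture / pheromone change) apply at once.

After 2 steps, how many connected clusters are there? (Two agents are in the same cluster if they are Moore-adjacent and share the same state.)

4

t=1: a0@(0,3):B a1@(0,0):B a2@(0,4):A a3@(4,2):B a4@(1,0):A a5@(1,2):A a6@(1,3):B a7@(1,5):A
t=2: a0@(0,1):B a1@(0,2):B a2@(0,5):A a3@(4,2):B a4@(1,1):A a5@(1,4):A a6@(2,0):B a7@(1,5):A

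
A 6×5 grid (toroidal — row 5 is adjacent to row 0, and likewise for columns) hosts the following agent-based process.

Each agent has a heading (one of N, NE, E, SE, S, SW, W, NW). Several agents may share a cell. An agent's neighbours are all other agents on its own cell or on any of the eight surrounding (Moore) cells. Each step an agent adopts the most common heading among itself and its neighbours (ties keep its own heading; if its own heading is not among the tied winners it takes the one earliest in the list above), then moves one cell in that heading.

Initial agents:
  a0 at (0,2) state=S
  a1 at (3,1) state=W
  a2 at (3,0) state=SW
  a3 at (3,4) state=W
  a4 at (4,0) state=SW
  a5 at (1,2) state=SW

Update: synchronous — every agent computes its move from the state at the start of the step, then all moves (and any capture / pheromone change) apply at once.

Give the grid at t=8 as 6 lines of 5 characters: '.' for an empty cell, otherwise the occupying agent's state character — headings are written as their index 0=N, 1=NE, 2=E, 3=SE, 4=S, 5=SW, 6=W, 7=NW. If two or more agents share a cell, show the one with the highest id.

t=1: a0@(1,2):S a1@(4,0):SW a2@(4,4):SW a3@(4,3):SW a4@(5,4):SW a5@(2,1):SW
t=2: a0@(2,2):S a1@(5,4):SW a2@(5,3):SW a3@(5,2):SW a4@(0,3):SW a5@(3,0):SW
t=3: a0@(3,2):S a1@(0,3):SW a2@(0,2):SW a3@(0,1):SW a4@(1,2):SW a5@(4,4):SW
t=4: a0@(4,2):S a1@(1,2):SW a2@(1,1):SW a3@(1,0):SW a4@(2,1):SW a5@(5,3):SW
t=5: a0@(5,2):S a1@(2,1):SW a2@(2,0):SW a3@(2,4):SW a4@(3,0):SW a5@(0,2):SW
t=6: a0@(0,2):S a1@(3,0):SW a2@(3,4):SW a3@(3,3):SW a4@(4,4):SW a5@(1,1):SW
t=7: a0@(1,2):S a1@(4,4):SW a2@(4,3):SW a3@(4,2):SW a4@(5,3):SW a5@(2,0):SW
t=8: a0@(2,2):S a1@(5,3):SW a2@(5,2):SW a3@(5,1):SW a4@(0,2):SW a5@(3,4):SW

..5..
.....
..4..
....5
.....
.555.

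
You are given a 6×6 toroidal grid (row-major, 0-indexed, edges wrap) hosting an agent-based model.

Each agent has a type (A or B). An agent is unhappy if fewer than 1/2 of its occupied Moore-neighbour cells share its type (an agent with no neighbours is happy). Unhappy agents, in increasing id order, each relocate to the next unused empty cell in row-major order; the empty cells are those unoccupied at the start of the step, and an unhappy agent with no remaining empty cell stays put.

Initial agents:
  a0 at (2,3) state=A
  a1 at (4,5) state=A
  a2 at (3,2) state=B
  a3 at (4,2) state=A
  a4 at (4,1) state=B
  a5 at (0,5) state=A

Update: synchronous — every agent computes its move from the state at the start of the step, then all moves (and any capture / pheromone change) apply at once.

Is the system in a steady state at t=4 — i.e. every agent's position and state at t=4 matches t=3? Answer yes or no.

t=1: a0@(0,0):A a1@(4,5):A a2@(0,1):B a3@(0,2):A a4@(4,1):B a5@(0,5):A
t=2: a0@(0,0):A a1@(4,5):A a2@(0,3):B a3@(0,4):A a4@(4,1):B a5@(0,5):A
t=3: a0@(0,0):A a1@(4,5):A a2@(0,1):B a3@(0,4):A a4@(4,1):B a5@(0,5):A
t=4: a0@(0,0):A a1@(4,5):A a2@(0,2):B a3@(0,4):A a4@(4,1):B a5@(0,5):A

no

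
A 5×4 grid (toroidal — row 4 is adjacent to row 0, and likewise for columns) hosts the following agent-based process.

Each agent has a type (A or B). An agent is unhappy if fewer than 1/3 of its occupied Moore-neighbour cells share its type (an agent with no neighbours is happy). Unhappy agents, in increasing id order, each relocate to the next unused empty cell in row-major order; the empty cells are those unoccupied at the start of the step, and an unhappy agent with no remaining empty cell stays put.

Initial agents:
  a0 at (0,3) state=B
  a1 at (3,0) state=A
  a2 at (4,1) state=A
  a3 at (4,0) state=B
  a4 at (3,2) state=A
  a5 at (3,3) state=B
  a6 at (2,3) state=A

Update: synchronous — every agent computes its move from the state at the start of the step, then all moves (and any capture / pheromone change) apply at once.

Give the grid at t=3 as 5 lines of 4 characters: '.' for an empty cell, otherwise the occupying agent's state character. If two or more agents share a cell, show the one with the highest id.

t=1: a0@(0,3):B a1@(3,0):A a2@(4,1):A a3@(4,0):B a4@(3,2):A a5@(0,0):B a6@(2,3):A
t=2: (unchanged — steady state)

B..B
....
...A
A.A.
BA..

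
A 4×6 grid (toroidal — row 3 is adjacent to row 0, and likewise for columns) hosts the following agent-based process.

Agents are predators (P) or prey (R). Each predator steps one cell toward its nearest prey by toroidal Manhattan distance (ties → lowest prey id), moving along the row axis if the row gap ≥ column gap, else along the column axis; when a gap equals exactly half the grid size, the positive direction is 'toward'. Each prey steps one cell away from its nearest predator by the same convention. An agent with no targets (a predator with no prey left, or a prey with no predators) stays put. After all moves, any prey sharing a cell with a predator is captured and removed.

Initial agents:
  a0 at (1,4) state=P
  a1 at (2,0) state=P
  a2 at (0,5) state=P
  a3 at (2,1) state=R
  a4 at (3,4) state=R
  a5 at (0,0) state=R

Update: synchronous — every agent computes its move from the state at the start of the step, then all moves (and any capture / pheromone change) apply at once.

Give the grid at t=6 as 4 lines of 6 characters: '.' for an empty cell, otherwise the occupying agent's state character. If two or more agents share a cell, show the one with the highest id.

t=1: a0@(2,4):P a1@(2,1):P a2@(0,0):P a3@(2,2):R a5@(0,1):R
t=2: a0@(2,3):P a1@(2,2):P a2@(0,1):P a5@(0,2):R
t=3: a0@(3,3):P a1@(3,2):P a2@(0,2):P a5@(0,3):R
t=4: a0@(0,3):P a1@(0,2):P a2@(0,3):P a5@(1,3):R
t=5: a0@(1,3):P a1@(1,2):P a2@(1,3):P a5@(2,3):R
t=6: a0@(2,3):P a1@(2,2):P a2@(2,3):P a5@(3,3):R

......
......
..PP..
...R..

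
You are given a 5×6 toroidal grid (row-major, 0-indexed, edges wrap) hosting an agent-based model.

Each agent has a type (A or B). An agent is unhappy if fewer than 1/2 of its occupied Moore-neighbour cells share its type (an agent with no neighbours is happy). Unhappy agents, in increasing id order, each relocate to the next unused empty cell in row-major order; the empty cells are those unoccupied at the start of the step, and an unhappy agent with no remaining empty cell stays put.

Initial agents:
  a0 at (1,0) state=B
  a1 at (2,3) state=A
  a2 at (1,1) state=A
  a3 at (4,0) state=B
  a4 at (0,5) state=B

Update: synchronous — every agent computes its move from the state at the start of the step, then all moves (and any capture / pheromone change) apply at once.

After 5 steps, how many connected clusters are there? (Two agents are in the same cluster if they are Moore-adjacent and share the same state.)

3

t=1: a0@(1,0):B a1@(2,3):A a2@(0,0):A a3@(4,0):B a4@(0,5):B
t=2: a0@(1,0):B a1@(2,3):A a2@(0,1):A a3@(4,0):B a4@(0,5):B
t=3: a0@(1,0):B a1@(2,3):A a2@(0,0):A a3@(4,0):B a4@(0,5):B
t=4: a0@(1,0):B a1@(2,3):A a2@(0,1):A a3@(4,0):B a4@(0,5):B
t=5: a0@(1,0):B a1@(2,3):A a2@(0,0):A a3@(4,0):B a4@(0,5):B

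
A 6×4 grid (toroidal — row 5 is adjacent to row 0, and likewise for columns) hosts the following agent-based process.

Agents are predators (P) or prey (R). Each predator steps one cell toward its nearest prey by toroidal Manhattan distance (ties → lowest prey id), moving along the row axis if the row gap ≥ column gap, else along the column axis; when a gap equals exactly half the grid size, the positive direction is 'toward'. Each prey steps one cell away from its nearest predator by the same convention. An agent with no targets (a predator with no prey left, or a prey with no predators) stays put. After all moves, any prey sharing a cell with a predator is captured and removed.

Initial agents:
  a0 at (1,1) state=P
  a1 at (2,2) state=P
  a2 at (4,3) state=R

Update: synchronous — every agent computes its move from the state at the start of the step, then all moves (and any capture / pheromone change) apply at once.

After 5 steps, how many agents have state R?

t=1: a0@(2,1):P a1@(3,2):P a2@(5,3):R
t=2: a0@(3,1):P a1@(4,2):P a2@(0,3):R
t=3: a0@(4,1):P a1@(5,2):P a2@(1,3):R
t=4: a0@(5,1):P a1@(0,2):P a2@(2,3):R
t=5: a0@(0,1):P a1@(1,2):P a2@(3,3):R

1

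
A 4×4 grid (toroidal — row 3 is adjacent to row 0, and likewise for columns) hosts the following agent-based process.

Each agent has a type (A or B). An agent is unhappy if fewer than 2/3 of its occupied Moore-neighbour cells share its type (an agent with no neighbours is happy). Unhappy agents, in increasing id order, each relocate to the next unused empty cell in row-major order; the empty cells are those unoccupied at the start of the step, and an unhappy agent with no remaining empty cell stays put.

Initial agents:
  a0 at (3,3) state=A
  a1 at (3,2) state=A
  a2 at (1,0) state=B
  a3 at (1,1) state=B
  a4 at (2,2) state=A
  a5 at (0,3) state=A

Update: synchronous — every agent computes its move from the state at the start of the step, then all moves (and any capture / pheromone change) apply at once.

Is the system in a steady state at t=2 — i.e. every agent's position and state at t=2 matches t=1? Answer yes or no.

no

t=1: a0@(3,3):A a1@(3,2):A a2@(0,0):B a3@(0,1):B a4@(2,2):A a5@(0,3):A
t=2: a0@(3,3):A a1@(3,2):A a2@(0,2):B a3@(1,0):B a4@(2,2):A a5@(0,3):A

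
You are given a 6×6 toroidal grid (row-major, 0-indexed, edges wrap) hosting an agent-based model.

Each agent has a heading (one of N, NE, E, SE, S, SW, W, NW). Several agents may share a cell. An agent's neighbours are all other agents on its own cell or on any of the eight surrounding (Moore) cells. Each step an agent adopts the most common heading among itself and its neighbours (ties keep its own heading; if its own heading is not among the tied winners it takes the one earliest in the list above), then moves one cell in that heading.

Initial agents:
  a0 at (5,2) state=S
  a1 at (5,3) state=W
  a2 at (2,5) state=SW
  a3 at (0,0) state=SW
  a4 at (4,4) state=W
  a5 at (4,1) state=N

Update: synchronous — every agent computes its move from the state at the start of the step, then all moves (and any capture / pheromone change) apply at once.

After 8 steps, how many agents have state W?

2

t=1: a0@(0,2):S a1@(5,2):W a2@(3,4):SW a3@(1,5):SW a4@(4,3):W a5@(3,1):N
t=2: a0@(1,2):S a1@(5,1):W a2@(4,3):SW a3@(2,4):SW a4@(4,2):W a5@(2,1):N
t=3: a0@(2,2):S a1@(5,0):W a2@(5,2):SW a3@(3,3):SW a4@(4,1):W a5@(1,1):N
t=4: a0@(3,2):S a1@(5,5):W a2@(0,1):SW a3@(4,2):SW a4@(4,0):W a5@(0,1):N
t=5: a0@(4,2):S a1@(5,4):W a2@(1,0):SW a3@(5,1):SW a4@(4,5):W a5@(5,1):N
t=6: a0@(5,2):S a1@(5,3):W a2@(2,5):SW a3@(0,0):SW a4@(4,4):W a5@(4,1):N
t=7: a0@(0,2):S a1@(5,2):W a2@(3,4):SW a3@(1,5):SW a4@(4,3):W a5@(3,1):N
t=8: a0@(1,2):S a1@(5,1):W a2@(4,3):SW a3@(2,4):SW a4@(4,2):W a5@(2,1):N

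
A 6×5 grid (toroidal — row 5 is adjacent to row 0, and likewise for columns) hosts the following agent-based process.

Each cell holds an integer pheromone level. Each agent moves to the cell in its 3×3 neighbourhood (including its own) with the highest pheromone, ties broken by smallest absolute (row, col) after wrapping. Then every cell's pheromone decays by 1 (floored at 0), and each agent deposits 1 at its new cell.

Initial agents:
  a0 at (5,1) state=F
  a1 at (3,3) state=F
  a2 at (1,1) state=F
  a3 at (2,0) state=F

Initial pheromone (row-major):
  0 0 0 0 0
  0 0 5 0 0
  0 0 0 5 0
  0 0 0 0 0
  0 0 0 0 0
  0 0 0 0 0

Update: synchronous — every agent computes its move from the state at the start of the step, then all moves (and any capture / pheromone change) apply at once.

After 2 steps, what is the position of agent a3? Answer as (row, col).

(0, 0)

t=1: a0@(0,0) a1@(2,3) a2@(1,2) a3@(1,0) | pheromone: 1 0 0 0 0 / 1 0 5 0 0 / 0 0 0 5 0 / 0 0 0 0 0 / 0 0 0 0 0 / 0 0 0 0 0
t=2: a0@(0,0) a1@(1,2) a2@(1,2) a3@(0,0) | pheromone: 2 0 0 0 0 / 0 0 6 0 0 / 0 0 0 4 0 / 0 0 0 0 0 / 0 0 0 0 0 / 0 0 0 0 0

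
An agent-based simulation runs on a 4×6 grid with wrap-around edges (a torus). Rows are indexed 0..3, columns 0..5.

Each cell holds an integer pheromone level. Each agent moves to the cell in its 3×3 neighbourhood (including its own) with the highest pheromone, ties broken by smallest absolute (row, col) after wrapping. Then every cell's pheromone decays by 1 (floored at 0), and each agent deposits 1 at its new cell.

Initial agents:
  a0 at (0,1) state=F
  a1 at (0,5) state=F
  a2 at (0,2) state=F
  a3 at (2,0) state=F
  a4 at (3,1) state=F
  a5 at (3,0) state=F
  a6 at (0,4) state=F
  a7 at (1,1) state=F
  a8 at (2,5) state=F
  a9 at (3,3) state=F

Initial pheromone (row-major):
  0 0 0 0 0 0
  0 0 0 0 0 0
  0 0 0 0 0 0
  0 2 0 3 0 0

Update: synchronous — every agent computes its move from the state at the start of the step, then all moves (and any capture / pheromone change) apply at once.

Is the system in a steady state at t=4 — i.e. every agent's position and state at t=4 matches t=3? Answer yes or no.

yes

t=1: a0@(3,1) a1@(0,0) a2@(3,3) a3@(3,1) a4@(3,1) a5@(3,1) a6@(3,3) a7@(0,0) a8@(1,0) a9@(3,3) | pheromone: 2 0 0 0 0 0 / 1 0 0 0 0 0 / 0 0 0 0 0 0 / 0 5 0 5 0 0
t=2: a0@(3,1) a1@(3,1) a2@(3,3) a3@(3,1) a4@(3,1) a5@(3,1) a6@(3,3) a7@(3,1) a8@(0,0) a9@(3,3) | pheromone: 2 0 0 0 0 0 / 0 0 0 0 0 0 / 0 0 0 0 0 0 / 0 10 0 7 0 0
t=3: a0@(3,1) a1@(3,1) a2@(3,3) a3@(3,1) a4@(3,1) a5@(3,1) a6@(3,3) a7@(3,1) a8@(3,1) a9@(3,3) | pheromone: 1 0 0 0 0 0 / 0 0 0 0 0 0 / 0 0 0 0 0 0 / 0 16 0 9 0 0
t=4: a0@(3,1) a1@(3,1) a2@(3,3) a3@(3,1) a4@(3,1) a5@(3,1) a6@(3,3) a7@(3,1) a8@(3,1) a9@(3,3) | pheromone: 0 0 0 0 0 0 / 0 0 0 0 0 0 / 0 0 0 0 0 0 / 0 22 0 11 0 0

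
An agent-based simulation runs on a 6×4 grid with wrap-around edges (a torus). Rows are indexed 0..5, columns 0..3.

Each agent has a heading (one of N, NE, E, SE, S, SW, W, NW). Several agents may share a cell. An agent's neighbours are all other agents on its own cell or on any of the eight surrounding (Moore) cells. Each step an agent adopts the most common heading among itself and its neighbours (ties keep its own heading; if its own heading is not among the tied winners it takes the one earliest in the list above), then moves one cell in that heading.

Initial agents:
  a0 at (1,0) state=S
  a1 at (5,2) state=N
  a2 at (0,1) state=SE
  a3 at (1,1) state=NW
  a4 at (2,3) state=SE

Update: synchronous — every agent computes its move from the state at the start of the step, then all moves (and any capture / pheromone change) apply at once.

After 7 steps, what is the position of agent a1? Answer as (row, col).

(2, 3)

t=1: a0@(2,1):SE a1@(4,2):N a2@(1,2):SE a3@(0,0):NW a4@(3,0):SE
t=2: a0@(3,2):SE a1@(3,2):N a2@(2,3):SE a3@(5,3):NW a4@(4,1):SE
t=3: a0@(4,3):SE a1@(4,3):SE a2@(3,0):SE a3@(4,2):NW a4@(5,2):SE
t=4: a0@(5,0):SE a1@(5,0):SE a2@(4,1):SE a3@(5,3):SE a4@(0,3):SE
t=5: a0@(0,1):SE a1@(0,1):SE a2@(5,2):SE a3@(0,0):SE a4@(1,0):SE
t=6: a0@(1,2):SE a1@(1,2):SE a2@(0,3):SE a3@(1,1):SE a4@(2,1):SE
t=7: a0@(2,3):SE a1@(2,3):SE a2@(1,0):SE a3@(2,2):SE a4@(3,2):SE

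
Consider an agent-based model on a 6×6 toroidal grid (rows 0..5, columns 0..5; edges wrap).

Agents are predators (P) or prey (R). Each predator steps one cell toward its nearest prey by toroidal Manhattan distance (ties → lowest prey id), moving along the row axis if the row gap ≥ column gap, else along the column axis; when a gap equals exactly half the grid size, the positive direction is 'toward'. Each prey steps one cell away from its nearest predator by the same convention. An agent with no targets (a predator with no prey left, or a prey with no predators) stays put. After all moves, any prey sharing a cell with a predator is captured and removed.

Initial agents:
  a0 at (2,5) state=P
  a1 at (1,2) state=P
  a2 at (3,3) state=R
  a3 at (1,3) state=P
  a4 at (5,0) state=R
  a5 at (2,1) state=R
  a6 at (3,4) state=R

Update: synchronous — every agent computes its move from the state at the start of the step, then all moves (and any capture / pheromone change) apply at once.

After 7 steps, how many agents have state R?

t=1: a0@(2,0):P a1@(2,2):P a2@(4,3):R a3@(2,3):P a4@(4,0):R a6@(4,4):R
t=2: a0@(3,0):P a1@(3,2):P a2@(5,3):R a3@(3,3):P a4@(5,0):R a6@(5,4):R
t=3: a0@(4,0):P a1@(4,2):P a2@(0,3):R a3@(4,3):P a4@(0,0):R a6@(0,4):R
t=4: a0@(5,0):P a1@(5,2):P a2@(1,3):R a3@(5,3):P a4@(1,0):R a6@(1,4):R
t=5: a0@(0,0):P a1@(0,2):P a2@(2,3):R a3@(0,3):P a4@(2,0):R a6@(2,4):R
t=6: a0@(1,0):P a1@(1,2):P a2@(3,3):R a3@(1,3):P a4@(3,0):R a6@(3,4):R
t=7: a0@(2,0):P a1@(2,2):P a2@(4,3):R a3@(2,3):P a4@(4,0):R a6@(4,4):R

3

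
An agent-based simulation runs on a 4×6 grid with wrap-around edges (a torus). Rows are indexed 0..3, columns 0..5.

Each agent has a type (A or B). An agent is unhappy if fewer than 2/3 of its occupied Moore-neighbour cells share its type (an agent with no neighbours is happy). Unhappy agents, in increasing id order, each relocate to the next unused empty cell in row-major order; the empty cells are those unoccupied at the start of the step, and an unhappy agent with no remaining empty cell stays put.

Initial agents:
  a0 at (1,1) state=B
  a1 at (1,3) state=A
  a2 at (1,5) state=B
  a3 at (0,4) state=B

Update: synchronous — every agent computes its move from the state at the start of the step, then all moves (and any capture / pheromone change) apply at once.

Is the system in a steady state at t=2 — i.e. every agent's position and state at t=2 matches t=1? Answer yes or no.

no

t=1: a0@(1,1):B a1@(0,0):A a2@(1,5):B a3@(0,1):B
t=2: a0@(0,2):B a1@(0,3):A a2@(0,4):B a3@(0,5):B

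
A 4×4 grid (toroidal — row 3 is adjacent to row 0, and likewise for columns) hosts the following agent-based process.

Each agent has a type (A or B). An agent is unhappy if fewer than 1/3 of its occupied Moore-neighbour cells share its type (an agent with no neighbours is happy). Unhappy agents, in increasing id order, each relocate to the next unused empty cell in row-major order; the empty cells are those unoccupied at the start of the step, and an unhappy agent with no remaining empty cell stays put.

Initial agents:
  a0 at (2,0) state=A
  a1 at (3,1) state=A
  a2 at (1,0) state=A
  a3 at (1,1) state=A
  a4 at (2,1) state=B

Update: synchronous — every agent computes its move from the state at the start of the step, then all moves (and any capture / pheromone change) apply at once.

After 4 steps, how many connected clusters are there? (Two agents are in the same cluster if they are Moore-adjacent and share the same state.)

2

t=1: a0@(2,0):A a1@(3,1):A a2@(1,0):A a3@(1,1):A a4@(0,0):B
t=2: a0@(2,0):A a1@(3,1):A a2@(1,0):A a3@(1,1):A a4@(0,1):B
t=3: a0@(2,0):A a1@(3,1):A a2@(1,0):A a3@(1,1):A a4@(0,0):B
t=4: a0@(2,0):A a1@(3,1):A a2@(1,0):A a3@(1,1):A a4@(0,1):B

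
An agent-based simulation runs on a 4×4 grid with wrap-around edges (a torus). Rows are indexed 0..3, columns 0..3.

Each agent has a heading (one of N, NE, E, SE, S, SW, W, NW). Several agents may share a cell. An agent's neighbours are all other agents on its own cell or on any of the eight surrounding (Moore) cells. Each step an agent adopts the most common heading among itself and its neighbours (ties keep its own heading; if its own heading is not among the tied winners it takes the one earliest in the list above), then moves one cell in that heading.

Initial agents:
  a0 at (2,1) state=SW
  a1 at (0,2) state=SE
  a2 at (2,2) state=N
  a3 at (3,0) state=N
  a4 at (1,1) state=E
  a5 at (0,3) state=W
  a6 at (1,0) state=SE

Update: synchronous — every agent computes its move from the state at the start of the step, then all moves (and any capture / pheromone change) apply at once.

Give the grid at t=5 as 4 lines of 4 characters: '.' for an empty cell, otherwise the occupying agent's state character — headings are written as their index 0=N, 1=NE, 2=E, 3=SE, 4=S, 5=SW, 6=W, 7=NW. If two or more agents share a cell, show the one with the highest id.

....
3.33
333.
3...

t=1: a0@(1,1):N a1@(1,3):SE a2@(1,2):N a3@(2,0):N a4@(2,2):SE a5@(1,0):SE a6@(2,1):SE
t=2: a0@(0,1):N a1@(2,0):SE a2@(2,3):SE a3@(3,1):SE a4@(3,3):SE a5@(2,1):SE a6@(3,2):SE
t=3: a0@(1,2):SE a1@(3,1):SE a2@(3,0):SE a3@(0,2):SE a4@(0,0):SE a5@(3,2):SE a6@(0,3):SE
t=4: a0@(2,3):SE a1@(0,2):SE a2@(0,1):SE a3@(1,3):SE a4@(1,1):SE a5@(0,3):SE a6@(1,0):SE
t=5: a0@(3,0):SE a1@(1,3):SE a2@(1,2):SE a3@(2,0):SE a4@(2,2):SE a5@(1,0):SE a6@(2,1):SE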